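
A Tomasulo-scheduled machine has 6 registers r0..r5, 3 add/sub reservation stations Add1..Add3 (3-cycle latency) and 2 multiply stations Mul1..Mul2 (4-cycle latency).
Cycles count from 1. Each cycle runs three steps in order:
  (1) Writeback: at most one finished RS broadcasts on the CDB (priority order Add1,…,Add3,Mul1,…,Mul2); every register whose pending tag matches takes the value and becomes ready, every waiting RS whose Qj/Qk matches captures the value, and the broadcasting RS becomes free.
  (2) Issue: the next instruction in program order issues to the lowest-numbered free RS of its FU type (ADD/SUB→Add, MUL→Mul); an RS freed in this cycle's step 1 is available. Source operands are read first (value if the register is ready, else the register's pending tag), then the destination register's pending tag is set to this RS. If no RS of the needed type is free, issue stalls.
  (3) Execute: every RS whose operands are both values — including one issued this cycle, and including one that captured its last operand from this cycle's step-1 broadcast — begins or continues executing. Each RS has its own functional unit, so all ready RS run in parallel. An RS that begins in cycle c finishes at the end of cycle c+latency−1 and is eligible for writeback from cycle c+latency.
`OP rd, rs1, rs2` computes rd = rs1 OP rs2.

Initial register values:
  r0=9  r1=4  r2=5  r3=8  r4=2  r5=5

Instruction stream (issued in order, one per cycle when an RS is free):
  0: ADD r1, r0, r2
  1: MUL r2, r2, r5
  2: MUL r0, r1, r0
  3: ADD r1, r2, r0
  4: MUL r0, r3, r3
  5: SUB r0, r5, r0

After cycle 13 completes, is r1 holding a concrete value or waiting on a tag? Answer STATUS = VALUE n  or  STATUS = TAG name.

STATUS = VALUE 151

cycle 1: issue ADD r1<-Add1 // r0:9,r1:Add1,r2:5,r3:8,r4:2,r5:5
cycle 2: issue MUL r2<-Mul1 // r0:9,r1:Add1,r2:Mul1,r3:8,r4:2,r5:5
cycle 3: issue MUL r0<-Mul2 // r0:Mul2,r1:Add1,r2:Mul1,r3:8,r4:2,r5:5
cycle 4: CDB Add1=14; issue ADD r1<-Add1 // r0:Mul2,r1:Add1,r2:Mul1,r3:8,r4:2,r5:5
cycle 5: stall // r0:Mul2,r1:Add1,r2:Mul1,r3:8,r4:2,r5:5
cycle 6: CDB Mul1=25; issue MUL r0<-Mul1 // r0:Mul1,r1:Add1,r2:25,r3:8,r4:2,r5:5
cycle 7: issue SUB r0<-Add2 // r0:Add2,r1:Add1,r2:25,r3:8,r4:2,r5:5
cycle 8: CDB Mul2=126 // r0:Add2,r1:Add1,r2:25,r3:8,r4:2,r5:5
cycle 9: - // r0:Add2,r1:Add1,r2:25,r3:8,r4:2,r5:5
cycle 10: CDB Mul1=64 // r0:Add2,r1:Add1,r2:25,r3:8,r4:2,r5:5
cycle 11: CDB Add1=151 // r0:Add2,r1:151,r2:25,r3:8,r4:2,r5:5
cycle 12: - // r0:Add2,r1:151,r2:25,r3:8,r4:2,r5:5
cycle 13: CDB Add2=-59 // r0:-59,r1:151,r2:25,r3:8,r4:2,r5:5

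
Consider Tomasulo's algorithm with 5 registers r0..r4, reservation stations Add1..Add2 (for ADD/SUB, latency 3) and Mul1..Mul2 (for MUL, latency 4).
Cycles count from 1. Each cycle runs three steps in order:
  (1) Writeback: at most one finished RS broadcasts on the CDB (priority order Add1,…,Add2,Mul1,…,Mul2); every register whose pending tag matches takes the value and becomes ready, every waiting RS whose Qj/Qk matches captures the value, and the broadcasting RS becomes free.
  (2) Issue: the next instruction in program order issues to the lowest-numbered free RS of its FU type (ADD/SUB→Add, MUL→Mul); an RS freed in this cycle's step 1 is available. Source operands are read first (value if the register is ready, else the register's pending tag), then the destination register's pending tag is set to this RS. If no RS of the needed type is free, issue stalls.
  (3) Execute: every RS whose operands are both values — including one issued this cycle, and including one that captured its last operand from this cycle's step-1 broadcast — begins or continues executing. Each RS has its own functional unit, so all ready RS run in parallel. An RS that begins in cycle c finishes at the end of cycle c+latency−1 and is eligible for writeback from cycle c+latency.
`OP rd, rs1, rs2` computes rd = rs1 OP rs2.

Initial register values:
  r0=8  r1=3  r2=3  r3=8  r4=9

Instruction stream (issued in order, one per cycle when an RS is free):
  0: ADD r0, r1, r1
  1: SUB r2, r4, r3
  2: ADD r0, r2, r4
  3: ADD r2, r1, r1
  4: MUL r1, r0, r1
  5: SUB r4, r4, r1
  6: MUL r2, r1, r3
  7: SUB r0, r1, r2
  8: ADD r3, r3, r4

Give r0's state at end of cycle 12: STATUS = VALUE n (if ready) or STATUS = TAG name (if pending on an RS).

cycle 1: issue ADD r0<-Add1 // r0:Add1,r1:3,r2:3,r3:8,r4:9
cycle 2: issue SUB r2<-Add2 // r0:Add1,r1:3,r2:Add2,r3:8,r4:9
cycle 3: stall // r0:Add1,r1:3,r2:Add2,r3:8,r4:9
cycle 4: CDB Add1=6; issue ADD r0<-Add1 // r0:Add1,r1:3,r2:Add2,r3:8,r4:9
cycle 5: CDB Add2=1; issue ADD r2<-Add2 // r0:Add1,r1:3,r2:Add2,r3:8,r4:9
cycle 6: issue MUL r1<-Mul1 // r0:Add1,r1:Mul1,r2:Add2,r3:8,r4:9
cycle 7: stall // r0:Add1,r1:Mul1,r2:Add2,r3:8,r4:9
cycle 8: CDB Add1=10; issue SUB r4<-Add1 // r0:10,r1:Mul1,r2:Add2,r3:8,r4:Add1
cycle 9: CDB Add2=6; issue MUL r2<-Mul2 // r0:10,r1:Mul1,r2:Mul2,r3:8,r4:Add1
cycle 10: issue SUB r0<-Add2 // r0:Add2,r1:Mul1,r2:Mul2,r3:8,r4:Add1
cycle 11: stall // r0:Add2,r1:Mul1,r2:Mul2,r3:8,r4:Add1
cycle 12: CDB Mul1=30; stall // r0:Add2,r1:30,r2:Mul2,r3:8,r4:Add1

STATUS = TAG Add2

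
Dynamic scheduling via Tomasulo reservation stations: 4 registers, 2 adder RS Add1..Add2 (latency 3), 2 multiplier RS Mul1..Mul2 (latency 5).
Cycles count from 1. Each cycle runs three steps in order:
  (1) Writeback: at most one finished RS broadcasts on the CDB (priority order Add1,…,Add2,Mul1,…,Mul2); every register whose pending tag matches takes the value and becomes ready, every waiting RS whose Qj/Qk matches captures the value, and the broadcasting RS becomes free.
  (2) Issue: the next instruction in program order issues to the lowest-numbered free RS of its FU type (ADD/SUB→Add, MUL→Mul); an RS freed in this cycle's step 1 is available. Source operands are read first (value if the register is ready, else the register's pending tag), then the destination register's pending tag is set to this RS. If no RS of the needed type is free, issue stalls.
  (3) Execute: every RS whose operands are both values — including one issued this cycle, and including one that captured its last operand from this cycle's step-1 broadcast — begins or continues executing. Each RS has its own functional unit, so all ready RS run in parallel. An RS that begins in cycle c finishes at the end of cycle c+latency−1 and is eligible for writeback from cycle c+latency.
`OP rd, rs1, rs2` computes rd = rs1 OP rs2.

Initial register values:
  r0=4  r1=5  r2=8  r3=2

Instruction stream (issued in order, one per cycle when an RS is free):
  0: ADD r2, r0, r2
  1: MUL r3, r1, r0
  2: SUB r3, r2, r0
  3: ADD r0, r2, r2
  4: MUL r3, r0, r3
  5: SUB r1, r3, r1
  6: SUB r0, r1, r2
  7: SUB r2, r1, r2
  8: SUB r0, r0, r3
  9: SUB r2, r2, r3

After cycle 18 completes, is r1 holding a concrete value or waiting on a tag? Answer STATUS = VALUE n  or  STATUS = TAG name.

c1: issue ADD r2<-Add1 | r0:4,r1:5,r2:Add1,r3:2
c2: issue MUL r3<-Mul1 | r0:4,r1:5,r2:Add1,r3:Mul1
c3: issue SUB r3<-Add2 | r0:4,r1:5,r2:Add1,r3:Add2
c4: CDB Add1=12; issue ADD r0<-Add1 | r0:Add1,r1:5,r2:12,r3:Add2
c5: issue MUL r3<-Mul2 | r0:Add1,r1:5,r2:12,r3:Mul2
c6: stall | r0:Add1,r1:5,r2:12,r3:Mul2
c7: CDB Add1=24; issue SUB r1<-Add1 | r0:24,r1:Add1,r2:12,r3:Mul2
c8: CDB Add2=8; issue SUB r0<-Add2 | r0:Add2,r1:Add1,r2:12,r3:Mul2
c9: CDB Mul1=20; stall | r0:Add2,r1:Add1,r2:12,r3:Mul2
c10: stall | r0:Add2,r1:Add1,r2:12,r3:Mul2
c11: stall | r0:Add2,r1:Add1,r2:12,r3:Mul2
c12: stall | r0:Add2,r1:Add1,r2:12,r3:Mul2
c13: CDB Mul2=192; stall | r0:Add2,r1:Add1,r2:12,r3:192
c14: stall | r0:Add2,r1:Add1,r2:12,r3:192
c15: stall | r0:Add2,r1:Add1,r2:12,r3:192
c16: CDB Add1=187; issue SUB r2<-Add1 | r0:Add2,r1:187,r2:Add1,r3:192
c17: stall | r0:Add2,r1:187,r2:Add1,r3:192
c18: stall | r0:Add2,r1:187,r2:Add1,r3:192

STATUS = VALUE 187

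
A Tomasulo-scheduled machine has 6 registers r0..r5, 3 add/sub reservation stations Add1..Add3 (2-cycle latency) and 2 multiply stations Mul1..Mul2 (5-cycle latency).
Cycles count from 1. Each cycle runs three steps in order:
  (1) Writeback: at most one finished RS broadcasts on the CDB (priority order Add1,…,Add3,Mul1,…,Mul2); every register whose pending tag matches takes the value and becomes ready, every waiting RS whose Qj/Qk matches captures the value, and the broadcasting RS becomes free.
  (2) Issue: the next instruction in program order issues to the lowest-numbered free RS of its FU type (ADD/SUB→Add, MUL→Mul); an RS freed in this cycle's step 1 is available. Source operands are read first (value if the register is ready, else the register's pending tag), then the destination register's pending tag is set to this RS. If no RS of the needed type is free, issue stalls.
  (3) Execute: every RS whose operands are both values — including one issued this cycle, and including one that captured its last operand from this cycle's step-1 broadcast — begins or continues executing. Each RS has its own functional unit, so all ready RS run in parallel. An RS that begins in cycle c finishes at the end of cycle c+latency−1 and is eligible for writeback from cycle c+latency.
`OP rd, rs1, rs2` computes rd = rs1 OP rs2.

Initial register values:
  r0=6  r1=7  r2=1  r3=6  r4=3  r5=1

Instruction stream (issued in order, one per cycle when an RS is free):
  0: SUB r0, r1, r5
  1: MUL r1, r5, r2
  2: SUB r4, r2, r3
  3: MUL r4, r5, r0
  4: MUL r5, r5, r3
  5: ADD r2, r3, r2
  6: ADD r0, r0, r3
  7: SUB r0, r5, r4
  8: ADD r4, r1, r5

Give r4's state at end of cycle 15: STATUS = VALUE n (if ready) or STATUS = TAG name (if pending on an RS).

c1: issue SUB r0<-Add1 | r0:Add1,r1:7,r2:1,r3:6,r4:3,r5:1
c2: issue MUL r1<-Mul1 | r0:Add1,r1:Mul1,r2:1,r3:6,r4:3,r5:1
c3: CDB Add1=6; issue SUB r4<-Add1 | r0:6,r1:Mul1,r2:1,r3:6,r4:Add1,r5:1
c4: issue MUL r4<-Mul2 | r0:6,r1:Mul1,r2:1,r3:6,r4:Mul2,r5:1
c5: CDB Add1=-5; stall | r0:6,r1:Mul1,r2:1,r3:6,r4:Mul2,r5:1
c6: stall | r0:6,r1:Mul1,r2:1,r3:6,r4:Mul2,r5:1
c7: CDB Mul1=1; issue MUL r5<-Mul1 | r0:6,r1:1,r2:1,r3:6,r4:Mul2,r5:Mul1
c8: issue ADD r2<-Add1 | r0:6,r1:1,r2:Add1,r3:6,r4:Mul2,r5:Mul1
c9: CDB Mul2=6; issue ADD r0<-Add2 | r0:Add2,r1:1,r2:Add1,r3:6,r4:6,r5:Mul1
c10: CDB Add1=7; issue SUB r0<-Add1 | r0:Add1,r1:1,r2:7,r3:6,r4:6,r5:Mul1
c11: CDB Add2=12; issue ADD r4<-Add2 | r0:Add1,r1:1,r2:7,r3:6,r4:Add2,r5:Mul1
c12: CDB Mul1=6 | r0:Add1,r1:1,r2:7,r3:6,r4:Add2,r5:6
c13: - | r0:Add1,r1:1,r2:7,r3:6,r4:Add2,r5:6
c14: CDB Add1=0 | r0:0,r1:1,r2:7,r3:6,r4:Add2,r5:6
c15: CDB Add2=7 | r0:0,r1:1,r2:7,r3:6,r4:7,r5:6

STATUS = VALUE 7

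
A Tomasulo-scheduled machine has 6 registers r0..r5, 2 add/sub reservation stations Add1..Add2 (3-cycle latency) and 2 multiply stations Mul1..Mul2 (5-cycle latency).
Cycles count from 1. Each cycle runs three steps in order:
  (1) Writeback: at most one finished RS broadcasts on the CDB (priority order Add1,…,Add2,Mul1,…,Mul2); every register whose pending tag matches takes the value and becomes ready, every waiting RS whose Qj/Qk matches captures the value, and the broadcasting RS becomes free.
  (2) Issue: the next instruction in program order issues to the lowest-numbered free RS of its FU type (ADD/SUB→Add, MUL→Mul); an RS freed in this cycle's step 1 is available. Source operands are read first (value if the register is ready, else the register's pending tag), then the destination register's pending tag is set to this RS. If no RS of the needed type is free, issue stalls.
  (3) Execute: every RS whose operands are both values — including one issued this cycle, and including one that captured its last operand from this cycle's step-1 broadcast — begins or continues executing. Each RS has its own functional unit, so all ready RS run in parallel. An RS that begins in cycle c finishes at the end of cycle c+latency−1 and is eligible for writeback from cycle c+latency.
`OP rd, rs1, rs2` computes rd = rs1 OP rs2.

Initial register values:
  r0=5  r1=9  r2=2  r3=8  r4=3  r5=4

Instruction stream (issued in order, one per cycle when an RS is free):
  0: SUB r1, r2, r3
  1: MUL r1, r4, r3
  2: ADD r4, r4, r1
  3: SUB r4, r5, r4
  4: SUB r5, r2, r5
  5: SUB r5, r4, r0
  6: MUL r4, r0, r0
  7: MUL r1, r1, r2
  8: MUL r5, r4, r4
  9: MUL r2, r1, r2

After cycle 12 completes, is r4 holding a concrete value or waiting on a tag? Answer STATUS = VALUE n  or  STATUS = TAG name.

STATUS = TAG Add1

  c1: issue SUB r1<-Add1  regs: r0:5,r1:Add1,r2:2,r3:8,r4:3,r5:4
  c2: issue MUL r1<-Mul1  regs: r0:5,r1:Mul1,r2:2,r3:8,r4:3,r5:4
  c3: issue ADD r4<-Add2  regs: r0:5,r1:Mul1,r2:2,r3:8,r4:Add2,r5:4
  c4: CDB Add1=-6; issue SUB r4<-Add1  regs: r0:5,r1:Mul1,r2:2,r3:8,r4:Add1,r5:4
  c5: stall  regs: r0:5,r1:Mul1,r2:2,r3:8,r4:Add1,r5:4
  c6: stall  regs: r0:5,r1:Mul1,r2:2,r3:8,r4:Add1,r5:4
  c7: CDB Mul1=24; stall  regs: r0:5,r1:24,r2:2,r3:8,r4:Add1,r5:4
  c8: stall  regs: r0:5,r1:24,r2:2,r3:8,r4:Add1,r5:4
  c9: stall  regs: r0:5,r1:24,r2:2,r3:8,r4:Add1,r5:4
  c10: CDB Add2=27; issue SUB r5<-Add2  regs: r0:5,r1:24,r2:2,r3:8,r4:Add1,r5:Add2
  c11: stall  regs: r0:5,r1:24,r2:2,r3:8,r4:Add1,r5:Add2
  c12: stall  regs: r0:5,r1:24,r2:2,r3:8,r4:Add1,r5:Add2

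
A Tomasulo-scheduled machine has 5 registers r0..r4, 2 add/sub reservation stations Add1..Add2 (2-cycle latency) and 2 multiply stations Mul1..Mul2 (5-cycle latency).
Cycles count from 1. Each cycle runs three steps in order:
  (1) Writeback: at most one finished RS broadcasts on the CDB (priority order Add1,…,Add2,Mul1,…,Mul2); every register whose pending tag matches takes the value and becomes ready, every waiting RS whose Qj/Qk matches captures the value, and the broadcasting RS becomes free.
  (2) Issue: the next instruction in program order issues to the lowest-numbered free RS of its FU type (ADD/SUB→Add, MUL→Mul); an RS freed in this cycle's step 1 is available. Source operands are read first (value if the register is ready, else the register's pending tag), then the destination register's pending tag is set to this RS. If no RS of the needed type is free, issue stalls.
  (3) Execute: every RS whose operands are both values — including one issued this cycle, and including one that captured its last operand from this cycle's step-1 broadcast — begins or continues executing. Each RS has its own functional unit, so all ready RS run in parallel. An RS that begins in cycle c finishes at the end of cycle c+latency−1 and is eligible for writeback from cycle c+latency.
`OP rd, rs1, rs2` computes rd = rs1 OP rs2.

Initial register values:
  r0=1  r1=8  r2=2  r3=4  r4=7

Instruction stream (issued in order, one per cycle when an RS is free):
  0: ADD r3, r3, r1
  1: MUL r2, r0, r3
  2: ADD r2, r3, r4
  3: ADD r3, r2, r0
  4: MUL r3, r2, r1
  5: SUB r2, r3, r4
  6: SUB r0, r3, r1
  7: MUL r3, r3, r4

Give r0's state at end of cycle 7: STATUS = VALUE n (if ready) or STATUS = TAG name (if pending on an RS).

STATUS = TAG Add2

  c1: issue ADD r3<-Add1  regs: r0:1,r1:8,r2:2,r3:Add1,r4:7
  c2: issue MUL r2<-Mul1  regs: r0:1,r1:8,r2:Mul1,r3:Add1,r4:7
  c3: CDB Add1=12; issue ADD r2<-Add1  regs: r0:1,r1:8,r2:Add1,r3:12,r4:7
  c4: issue ADD r3<-Add2  regs: r0:1,r1:8,r2:Add1,r3:Add2,r4:7
  c5: CDB Add1=19; issue MUL r3<-Mul2  regs: r0:1,r1:8,r2:19,r3:Mul2,r4:7
  c6: issue SUB r2<-Add1  regs: r0:1,r1:8,r2:Add1,r3:Mul2,r4:7
  c7: CDB Add2=20; issue SUB r0<-Add2  regs: r0:Add2,r1:8,r2:Add1,r3:Mul2,r4:7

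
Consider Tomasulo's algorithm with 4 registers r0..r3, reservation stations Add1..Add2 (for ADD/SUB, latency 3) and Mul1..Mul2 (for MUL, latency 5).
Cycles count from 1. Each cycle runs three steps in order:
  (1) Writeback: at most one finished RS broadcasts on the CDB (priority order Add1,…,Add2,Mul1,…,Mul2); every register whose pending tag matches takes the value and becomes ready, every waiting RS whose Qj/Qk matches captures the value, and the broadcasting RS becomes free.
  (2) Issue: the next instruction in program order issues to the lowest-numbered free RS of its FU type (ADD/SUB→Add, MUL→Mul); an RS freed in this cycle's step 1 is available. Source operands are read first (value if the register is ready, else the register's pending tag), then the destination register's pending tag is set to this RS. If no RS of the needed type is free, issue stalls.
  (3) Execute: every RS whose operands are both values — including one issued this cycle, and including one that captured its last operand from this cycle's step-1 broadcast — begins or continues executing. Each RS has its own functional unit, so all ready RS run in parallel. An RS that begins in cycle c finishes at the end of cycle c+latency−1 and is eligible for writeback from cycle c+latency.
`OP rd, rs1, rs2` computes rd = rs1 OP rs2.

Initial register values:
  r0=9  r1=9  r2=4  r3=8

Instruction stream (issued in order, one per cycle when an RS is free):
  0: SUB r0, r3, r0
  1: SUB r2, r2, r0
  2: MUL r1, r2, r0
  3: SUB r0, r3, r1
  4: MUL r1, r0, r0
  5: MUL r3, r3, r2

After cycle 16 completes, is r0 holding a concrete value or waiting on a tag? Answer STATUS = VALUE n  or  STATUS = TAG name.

  c1: issue SUB r0<-Add1  regs: r0:Add1,r1:9,r2:4,r3:8
  c2: issue SUB r2<-Add2  regs: r0:Add1,r1:9,r2:Add2,r3:8
  c3: issue MUL r1<-Mul1  regs: r0:Add1,r1:Mul1,r2:Add2,r3:8
  c4: CDB Add1=-1; issue SUB r0<-Add1  regs: r0:Add1,r1:Mul1,r2:Add2,r3:8
  c5: issue MUL r1<-Mul2  regs: r0:Add1,r1:Mul2,r2:Add2,r3:8
  c6: stall  regs: r0:Add1,r1:Mul2,r2:Add2,r3:8
  c7: CDB Add2=5; stall  regs: r0:Add1,r1:Mul2,r2:5,r3:8
  c8: stall  regs: r0:Add1,r1:Mul2,r2:5,r3:8
  c9: stall  regs: r0:Add1,r1:Mul2,r2:5,r3:8
  c10: stall  regs: r0:Add1,r1:Mul2,r2:5,r3:8
  c11: stall  regs: r0:Add1,r1:Mul2,r2:5,r3:8
  c12: CDB Mul1=-5; issue MUL r3<-Mul1  regs: r0:Add1,r1:Mul2,r2:5,r3:Mul1
  c13: -  regs: r0:Add1,r1:Mul2,r2:5,r3:Mul1
  c14: -  regs: r0:Add1,r1:Mul2,r2:5,r3:Mul1
  c15: CDB Add1=13  regs: r0:13,r1:Mul2,r2:5,r3:Mul1
  c16: -  regs: r0:13,r1:Mul2,r2:5,r3:Mul1

STATUS = VALUE 13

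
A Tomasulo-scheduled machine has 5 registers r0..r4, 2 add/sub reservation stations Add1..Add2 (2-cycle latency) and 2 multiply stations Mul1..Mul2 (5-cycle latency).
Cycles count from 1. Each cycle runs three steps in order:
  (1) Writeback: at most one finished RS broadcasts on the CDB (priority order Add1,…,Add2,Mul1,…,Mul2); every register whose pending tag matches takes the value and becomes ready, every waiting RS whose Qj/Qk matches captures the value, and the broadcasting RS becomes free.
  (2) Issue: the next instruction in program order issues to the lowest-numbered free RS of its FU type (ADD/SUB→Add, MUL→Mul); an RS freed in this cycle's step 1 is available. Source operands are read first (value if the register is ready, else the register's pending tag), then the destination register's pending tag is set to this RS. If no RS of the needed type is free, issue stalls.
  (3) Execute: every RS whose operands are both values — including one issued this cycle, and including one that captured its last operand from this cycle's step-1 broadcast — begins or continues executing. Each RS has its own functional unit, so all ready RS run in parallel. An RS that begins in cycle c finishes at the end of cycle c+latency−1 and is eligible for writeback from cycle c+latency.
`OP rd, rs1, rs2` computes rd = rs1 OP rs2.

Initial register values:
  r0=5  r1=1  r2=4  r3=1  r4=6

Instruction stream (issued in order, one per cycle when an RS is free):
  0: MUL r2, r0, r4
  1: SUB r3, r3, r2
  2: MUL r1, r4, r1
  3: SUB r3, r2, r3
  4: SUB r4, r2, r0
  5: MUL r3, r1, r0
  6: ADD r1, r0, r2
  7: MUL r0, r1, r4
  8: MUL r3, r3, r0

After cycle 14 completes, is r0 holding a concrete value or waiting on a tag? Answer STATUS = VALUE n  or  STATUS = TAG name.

STATUS = TAG Mul2

cycle 1: issue MUL r2<-Mul1 // r0:5,r1:1,r2:Mul1,r3:1,r4:6
cycle 2: issue SUB r3<-Add1 // r0:5,r1:1,r2:Mul1,r3:Add1,r4:6
cycle 3: issue MUL r1<-Mul2 // r0:5,r1:Mul2,r2:Mul1,r3:Add1,r4:6
cycle 4: issue SUB r3<-Add2 // r0:5,r1:Mul2,r2:Mul1,r3:Add2,r4:6
cycle 5: stall // r0:5,r1:Mul2,r2:Mul1,r3:Add2,r4:6
cycle 6: CDB Mul1=30; stall // r0:5,r1:Mul2,r2:30,r3:Add2,r4:6
cycle 7: stall // r0:5,r1:Mul2,r2:30,r3:Add2,r4:6
cycle 8: CDB Add1=-29; issue SUB r4<-Add1 // r0:5,r1:Mul2,r2:30,r3:Add2,r4:Add1
cycle 9: CDB Mul2=6; issue MUL r3<-Mul1 // r0:5,r1:6,r2:30,r3:Mul1,r4:Add1
cycle 10: CDB Add1=25; issue ADD r1<-Add1 // r0:5,r1:Add1,r2:30,r3:Mul1,r4:25
cycle 11: CDB Add2=59; issue MUL r0<-Mul2 // r0:Mul2,r1:Add1,r2:30,r3:Mul1,r4:25
cycle 12: CDB Add1=35; stall // r0:Mul2,r1:35,r2:30,r3:Mul1,r4:25
cycle 13: stall // r0:Mul2,r1:35,r2:30,r3:Mul1,r4:25
cycle 14: CDB Mul1=30; issue MUL r3<-Mul1 // r0:Mul2,r1:35,r2:30,r3:Mul1,r4:25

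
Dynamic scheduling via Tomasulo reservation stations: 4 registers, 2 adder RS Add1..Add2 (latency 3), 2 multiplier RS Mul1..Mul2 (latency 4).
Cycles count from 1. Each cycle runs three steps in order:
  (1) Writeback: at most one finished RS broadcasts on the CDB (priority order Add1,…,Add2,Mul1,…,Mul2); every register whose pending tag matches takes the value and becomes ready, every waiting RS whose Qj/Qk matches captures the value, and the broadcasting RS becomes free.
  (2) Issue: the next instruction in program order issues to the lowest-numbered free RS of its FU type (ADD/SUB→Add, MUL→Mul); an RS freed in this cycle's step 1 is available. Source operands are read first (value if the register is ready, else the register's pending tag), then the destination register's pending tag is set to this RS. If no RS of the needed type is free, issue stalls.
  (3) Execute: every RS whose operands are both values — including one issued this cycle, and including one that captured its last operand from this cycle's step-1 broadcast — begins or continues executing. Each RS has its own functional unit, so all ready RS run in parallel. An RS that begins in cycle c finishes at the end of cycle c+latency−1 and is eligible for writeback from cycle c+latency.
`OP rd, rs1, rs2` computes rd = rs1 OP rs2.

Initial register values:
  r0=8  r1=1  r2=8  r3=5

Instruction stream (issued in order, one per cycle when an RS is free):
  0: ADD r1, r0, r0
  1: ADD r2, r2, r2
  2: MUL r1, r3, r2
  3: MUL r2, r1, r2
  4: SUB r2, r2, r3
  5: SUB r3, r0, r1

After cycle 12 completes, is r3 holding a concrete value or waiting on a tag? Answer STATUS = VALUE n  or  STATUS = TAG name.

  c1: issue ADD r1<-Add1  regs: r0:8,r1:Add1,r2:8,r3:5
  c2: issue ADD r2<-Add2  regs: r0:8,r1:Add1,r2:Add2,r3:5
  c3: issue MUL r1<-Mul1  regs: r0:8,r1:Mul1,r2:Add2,r3:5
  c4: CDB Add1=16; issue MUL r2<-Mul2  regs: r0:8,r1:Mul1,r2:Mul2,r3:5
  c5: CDB Add2=16; issue SUB r2<-Add1  regs: r0:8,r1:Mul1,r2:Add1,r3:5
  c6: issue SUB r3<-Add2  regs: r0:8,r1:Mul1,r2:Add1,r3:Add2
  c7: -  regs: r0:8,r1:Mul1,r2:Add1,r3:Add2
  c8: -  regs: r0:8,r1:Mul1,r2:Add1,r3:Add2
  c9: CDB Mul1=80  regs: r0:8,r1:80,r2:Add1,r3:Add2
  c10: -  regs: r0:8,r1:80,r2:Add1,r3:Add2
  c11: -  regs: r0:8,r1:80,r2:Add1,r3:Add2
  c12: CDB Add2=-72  regs: r0:8,r1:80,r2:Add1,r3:-72

STATUS = VALUE -72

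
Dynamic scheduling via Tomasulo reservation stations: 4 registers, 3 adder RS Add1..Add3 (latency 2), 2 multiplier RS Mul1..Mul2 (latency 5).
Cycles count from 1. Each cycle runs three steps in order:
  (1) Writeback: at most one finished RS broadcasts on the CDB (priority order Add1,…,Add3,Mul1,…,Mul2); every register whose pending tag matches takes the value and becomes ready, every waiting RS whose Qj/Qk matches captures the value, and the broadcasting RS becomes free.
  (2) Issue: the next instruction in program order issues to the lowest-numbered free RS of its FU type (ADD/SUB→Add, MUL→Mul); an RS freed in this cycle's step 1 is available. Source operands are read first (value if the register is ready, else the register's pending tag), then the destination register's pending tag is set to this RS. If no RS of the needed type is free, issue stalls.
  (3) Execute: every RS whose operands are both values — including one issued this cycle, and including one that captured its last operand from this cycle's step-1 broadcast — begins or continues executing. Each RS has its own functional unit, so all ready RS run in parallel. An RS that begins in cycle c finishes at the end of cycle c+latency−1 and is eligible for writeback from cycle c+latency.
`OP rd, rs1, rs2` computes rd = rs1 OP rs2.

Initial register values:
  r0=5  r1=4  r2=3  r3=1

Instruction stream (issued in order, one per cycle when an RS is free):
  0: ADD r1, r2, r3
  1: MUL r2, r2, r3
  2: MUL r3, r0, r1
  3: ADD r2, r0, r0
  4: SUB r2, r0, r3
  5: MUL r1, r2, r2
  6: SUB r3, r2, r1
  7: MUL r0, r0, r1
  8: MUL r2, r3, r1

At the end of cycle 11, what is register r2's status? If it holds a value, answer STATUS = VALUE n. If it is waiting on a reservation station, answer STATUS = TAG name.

cycle 1: issue ADD r1<-Add1 // r0:5,r1:Add1,r2:3,r3:1
cycle 2: issue MUL r2<-Mul1 // r0:5,r1:Add1,r2:Mul1,r3:1
cycle 3: CDB Add1=4; issue MUL r3<-Mul2 // r0:5,r1:4,r2:Mul1,r3:Mul2
cycle 4: issue ADD r2<-Add1 // r0:5,r1:4,r2:Add1,r3:Mul2
cycle 5: issue SUB r2<-Add2 // r0:5,r1:4,r2:Add2,r3:Mul2
cycle 6: CDB Add1=10; stall // r0:5,r1:4,r2:Add2,r3:Mul2
cycle 7: CDB Mul1=3; issue MUL r1<-Mul1 // r0:5,r1:Mul1,r2:Add2,r3:Mul2
cycle 8: CDB Mul2=20; issue SUB r3<-Add1 // r0:5,r1:Mul1,r2:Add2,r3:Add1
cycle 9: issue MUL r0<-Mul2 // r0:Mul2,r1:Mul1,r2:Add2,r3:Add1
cycle 10: CDB Add2=-15; stall // r0:Mul2,r1:Mul1,r2:-15,r3:Add1
cycle 11: stall // r0:Mul2,r1:Mul1,r2:-15,r3:Add1

STATUS = VALUE -15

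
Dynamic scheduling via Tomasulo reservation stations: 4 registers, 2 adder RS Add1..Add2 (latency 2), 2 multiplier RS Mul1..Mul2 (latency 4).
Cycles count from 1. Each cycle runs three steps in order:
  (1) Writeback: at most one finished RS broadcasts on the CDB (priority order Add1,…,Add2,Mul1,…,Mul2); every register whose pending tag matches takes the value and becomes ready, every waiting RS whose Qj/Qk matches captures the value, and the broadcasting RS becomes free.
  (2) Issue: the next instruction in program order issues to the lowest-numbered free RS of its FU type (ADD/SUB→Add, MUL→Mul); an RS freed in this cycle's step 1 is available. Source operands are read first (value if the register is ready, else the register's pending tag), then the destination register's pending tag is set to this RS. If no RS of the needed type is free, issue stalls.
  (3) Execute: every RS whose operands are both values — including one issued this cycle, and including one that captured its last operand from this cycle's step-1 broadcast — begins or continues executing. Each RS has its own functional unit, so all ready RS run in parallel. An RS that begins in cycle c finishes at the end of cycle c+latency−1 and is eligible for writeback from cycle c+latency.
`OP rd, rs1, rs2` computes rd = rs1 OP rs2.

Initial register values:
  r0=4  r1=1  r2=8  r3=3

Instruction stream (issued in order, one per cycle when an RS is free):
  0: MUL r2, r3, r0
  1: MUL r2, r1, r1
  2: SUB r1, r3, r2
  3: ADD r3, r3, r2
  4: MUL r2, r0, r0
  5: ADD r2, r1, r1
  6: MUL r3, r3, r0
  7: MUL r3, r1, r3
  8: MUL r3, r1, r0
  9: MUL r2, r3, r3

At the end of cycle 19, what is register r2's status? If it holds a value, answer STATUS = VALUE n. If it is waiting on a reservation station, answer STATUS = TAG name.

STATUS = TAG Mul1

  c1: issue MUL r2<-Mul1  regs: r0:4,r1:1,r2:Mul1,r3:3
  c2: issue MUL r2<-Mul2  regs: r0:4,r1:1,r2:Mul2,r3:3
  c3: issue SUB r1<-Add1  regs: r0:4,r1:Add1,r2:Mul2,r3:3
  c4: issue ADD r3<-Add2  regs: r0:4,r1:Add1,r2:Mul2,r3:Add2
  c5: CDB Mul1=12; issue MUL r2<-Mul1  regs: r0:4,r1:Add1,r2:Mul1,r3:Add2
  c6: CDB Mul2=1; stall  regs: r0:4,r1:Add1,r2:Mul1,r3:Add2
  c7: stall  regs: r0:4,r1:Add1,r2:Mul1,r3:Add2
  c8: CDB Add1=2; issue ADD r2<-Add1  regs: r0:4,r1:2,r2:Add1,r3:Add2
  c9: CDB Add2=4; issue MUL r3<-Mul2  regs: r0:4,r1:2,r2:Add1,r3:Mul2
  c10: CDB Add1=4; stall  regs: r0:4,r1:2,r2:4,r3:Mul2
  c11: CDB Mul1=16; issue MUL r3<-Mul1  regs: r0:4,r1:2,r2:4,r3:Mul1
  c12: stall  regs: r0:4,r1:2,r2:4,r3:Mul1
  c13: CDB Mul2=16; issue MUL r3<-Mul2  regs: r0:4,r1:2,r2:4,r3:Mul2
  c14: stall  regs: r0:4,r1:2,r2:4,r3:Mul2
  c15: stall  regs: r0:4,r1:2,r2:4,r3:Mul2
  c16: stall  regs: r0:4,r1:2,r2:4,r3:Mul2
  c17: CDB Mul1=32; issue MUL r2<-Mul1  regs: r0:4,r1:2,r2:Mul1,r3:Mul2
  c18: CDB Mul2=8  regs: r0:4,r1:2,r2:Mul1,r3:8
  c19: -  regs: r0:4,r1:2,r2:Mul1,r3:8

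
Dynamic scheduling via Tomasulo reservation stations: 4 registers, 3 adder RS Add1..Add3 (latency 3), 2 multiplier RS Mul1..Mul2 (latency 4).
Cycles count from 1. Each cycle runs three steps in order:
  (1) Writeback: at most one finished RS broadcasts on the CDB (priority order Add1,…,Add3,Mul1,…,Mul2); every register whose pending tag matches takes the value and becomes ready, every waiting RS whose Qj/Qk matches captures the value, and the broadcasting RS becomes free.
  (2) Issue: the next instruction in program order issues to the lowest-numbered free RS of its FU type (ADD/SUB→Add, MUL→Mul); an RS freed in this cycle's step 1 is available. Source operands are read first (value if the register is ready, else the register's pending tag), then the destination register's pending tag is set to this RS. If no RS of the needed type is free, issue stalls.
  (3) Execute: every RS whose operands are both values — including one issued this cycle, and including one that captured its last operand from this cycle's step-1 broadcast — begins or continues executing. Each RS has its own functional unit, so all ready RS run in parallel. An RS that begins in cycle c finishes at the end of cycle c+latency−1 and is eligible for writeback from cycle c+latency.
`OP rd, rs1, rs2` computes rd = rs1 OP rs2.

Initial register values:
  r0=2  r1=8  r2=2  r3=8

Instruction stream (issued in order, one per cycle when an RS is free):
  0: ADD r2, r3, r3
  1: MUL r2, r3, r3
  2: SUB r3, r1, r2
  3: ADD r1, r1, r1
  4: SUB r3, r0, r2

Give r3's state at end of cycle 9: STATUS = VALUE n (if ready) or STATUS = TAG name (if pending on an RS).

c1: issue ADD r2<-Add1 | r0:2,r1:8,r2:Add1,r3:8
c2: issue MUL r2<-Mul1 | r0:2,r1:8,r2:Mul1,r3:8
c3: issue SUB r3<-Add2 | r0:2,r1:8,r2:Mul1,r3:Add2
c4: CDB Add1=16; issue ADD r1<-Add1 | r0:2,r1:Add1,r2:Mul1,r3:Add2
c5: issue SUB r3<-Add3 | r0:2,r1:Add1,r2:Mul1,r3:Add3
c6: CDB Mul1=64 | r0:2,r1:Add1,r2:64,r3:Add3
c7: CDB Add1=16 | r0:2,r1:16,r2:64,r3:Add3
c8: - | r0:2,r1:16,r2:64,r3:Add3
c9: CDB Add2=-56 | r0:2,r1:16,r2:64,r3:Add3

STATUS = TAG Add3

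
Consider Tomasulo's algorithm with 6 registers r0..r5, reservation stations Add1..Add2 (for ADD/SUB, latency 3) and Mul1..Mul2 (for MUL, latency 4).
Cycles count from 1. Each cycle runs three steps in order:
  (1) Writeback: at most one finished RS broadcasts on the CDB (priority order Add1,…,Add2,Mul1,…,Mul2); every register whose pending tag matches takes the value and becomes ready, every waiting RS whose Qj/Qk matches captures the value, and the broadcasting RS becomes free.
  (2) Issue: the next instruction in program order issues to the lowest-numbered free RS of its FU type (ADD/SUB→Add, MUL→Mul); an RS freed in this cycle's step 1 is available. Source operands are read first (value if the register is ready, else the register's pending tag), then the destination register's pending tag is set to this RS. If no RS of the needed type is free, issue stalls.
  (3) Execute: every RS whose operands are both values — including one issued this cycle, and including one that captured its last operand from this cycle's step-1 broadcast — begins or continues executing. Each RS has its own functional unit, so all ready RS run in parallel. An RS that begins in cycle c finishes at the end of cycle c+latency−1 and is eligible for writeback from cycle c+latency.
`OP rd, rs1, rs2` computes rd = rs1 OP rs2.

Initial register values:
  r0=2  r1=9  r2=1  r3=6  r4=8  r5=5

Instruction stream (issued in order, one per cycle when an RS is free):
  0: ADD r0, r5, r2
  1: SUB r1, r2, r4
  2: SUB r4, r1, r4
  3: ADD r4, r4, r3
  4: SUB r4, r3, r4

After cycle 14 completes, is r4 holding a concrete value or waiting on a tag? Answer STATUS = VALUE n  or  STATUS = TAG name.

c1: issue ADD r0<-Add1 | r0:Add1,r1:9,r2:1,r3:6,r4:8,r5:5
c2: issue SUB r1<-Add2 | r0:Add1,r1:Add2,r2:1,r3:6,r4:8,r5:5
c3: stall | r0:Add1,r1:Add2,r2:1,r3:6,r4:8,r5:5
c4: CDB Add1=6; issue SUB r4<-Add1 | r0:6,r1:Add2,r2:1,r3:6,r4:Add1,r5:5
c5: CDB Add2=-7; issue ADD r4<-Add2 | r0:6,r1:-7,r2:1,r3:6,r4:Add2,r5:5
c6: stall | r0:6,r1:-7,r2:1,r3:6,r4:Add2,r5:5
c7: stall | r0:6,r1:-7,r2:1,r3:6,r4:Add2,r5:5
c8: CDB Add1=-15; issue SUB r4<-Add1 | r0:6,r1:-7,r2:1,r3:6,r4:Add1,r5:5
c9: - | r0:6,r1:-7,r2:1,r3:6,r4:Add1,r5:5
c10: - | r0:6,r1:-7,r2:1,r3:6,r4:Add1,r5:5
c11: CDB Add2=-9 | r0:6,r1:-7,r2:1,r3:6,r4:Add1,r5:5
c12: - | r0:6,r1:-7,r2:1,r3:6,r4:Add1,r5:5
c13: - | r0:6,r1:-7,r2:1,r3:6,r4:Add1,r5:5
c14: CDB Add1=15 | r0:6,r1:-7,r2:1,r3:6,r4:15,r5:5

STATUS = VALUE 15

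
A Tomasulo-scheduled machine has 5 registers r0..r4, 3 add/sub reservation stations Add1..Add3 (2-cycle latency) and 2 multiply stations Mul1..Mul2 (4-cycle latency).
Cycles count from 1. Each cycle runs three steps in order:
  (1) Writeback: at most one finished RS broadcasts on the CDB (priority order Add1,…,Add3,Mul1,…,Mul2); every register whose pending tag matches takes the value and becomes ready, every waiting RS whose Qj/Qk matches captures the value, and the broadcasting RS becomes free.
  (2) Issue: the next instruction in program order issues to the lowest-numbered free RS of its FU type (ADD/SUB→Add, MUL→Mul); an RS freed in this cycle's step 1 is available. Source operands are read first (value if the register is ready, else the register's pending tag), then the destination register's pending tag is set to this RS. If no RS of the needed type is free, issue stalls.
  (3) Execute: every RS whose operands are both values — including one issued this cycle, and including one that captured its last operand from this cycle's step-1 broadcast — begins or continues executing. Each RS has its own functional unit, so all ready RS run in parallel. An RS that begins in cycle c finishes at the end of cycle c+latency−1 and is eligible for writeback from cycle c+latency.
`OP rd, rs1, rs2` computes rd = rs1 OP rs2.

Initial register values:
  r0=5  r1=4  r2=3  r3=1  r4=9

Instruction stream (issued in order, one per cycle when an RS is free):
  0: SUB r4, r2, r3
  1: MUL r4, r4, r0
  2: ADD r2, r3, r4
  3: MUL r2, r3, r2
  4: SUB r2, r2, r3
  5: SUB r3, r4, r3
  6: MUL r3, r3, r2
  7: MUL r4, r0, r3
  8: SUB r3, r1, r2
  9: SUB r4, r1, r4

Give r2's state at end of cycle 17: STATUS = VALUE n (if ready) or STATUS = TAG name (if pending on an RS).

  c1: issue SUB r4<-Add1  regs: r0:5,r1:4,r2:3,r3:1,r4:Add1
  c2: issue MUL r4<-Mul1  regs: r0:5,r1:4,r2:3,r3:1,r4:Mul1
  c3: CDB Add1=2; issue ADD r2<-Add1  regs: r0:5,r1:4,r2:Add1,r3:1,r4:Mul1
  c4: issue MUL r2<-Mul2  regs: r0:5,r1:4,r2:Mul2,r3:1,r4:Mul1
  c5: issue SUB r2<-Add2  regs: r0:5,r1:4,r2:Add2,r3:1,r4:Mul1
  c6: issue SUB r3<-Add3  regs: r0:5,r1:4,r2:Add2,r3:Add3,r4:Mul1
  c7: CDB Mul1=10; issue MUL r3<-Mul1  regs: r0:5,r1:4,r2:Add2,r3:Mul1,r4:10
  c8: stall  regs: r0:5,r1:4,r2:Add2,r3:Mul1,r4:10
  c9: CDB Add1=11; stall  regs: r0:5,r1:4,r2:Add2,r3:Mul1,r4:10
  c10: CDB Add3=9; stall  regs: r0:5,r1:4,r2:Add2,r3:Mul1,r4:10
  c11: stall  regs: r0:5,r1:4,r2:Add2,r3:Mul1,r4:10
  c12: stall  regs: r0:5,r1:4,r2:Add2,r3:Mul1,r4:10
  c13: CDB Mul2=11; issue MUL r4<-Mul2  regs: r0:5,r1:4,r2:Add2,r3:Mul1,r4:Mul2
  c14: issue SUB r3<-Add1  regs: r0:5,r1:4,r2:Add2,r3:Add1,r4:Mul2
  c15: CDB Add2=10; issue SUB r4<-Add2  regs: r0:5,r1:4,r2:10,r3:Add1,r4:Add2
  c16: -  regs: r0:5,r1:4,r2:10,r3:Add1,r4:Add2
  c17: CDB Add1=-6  regs: r0:5,r1:4,r2:10,r3:-6,r4:Add2

STATUS = VALUE 10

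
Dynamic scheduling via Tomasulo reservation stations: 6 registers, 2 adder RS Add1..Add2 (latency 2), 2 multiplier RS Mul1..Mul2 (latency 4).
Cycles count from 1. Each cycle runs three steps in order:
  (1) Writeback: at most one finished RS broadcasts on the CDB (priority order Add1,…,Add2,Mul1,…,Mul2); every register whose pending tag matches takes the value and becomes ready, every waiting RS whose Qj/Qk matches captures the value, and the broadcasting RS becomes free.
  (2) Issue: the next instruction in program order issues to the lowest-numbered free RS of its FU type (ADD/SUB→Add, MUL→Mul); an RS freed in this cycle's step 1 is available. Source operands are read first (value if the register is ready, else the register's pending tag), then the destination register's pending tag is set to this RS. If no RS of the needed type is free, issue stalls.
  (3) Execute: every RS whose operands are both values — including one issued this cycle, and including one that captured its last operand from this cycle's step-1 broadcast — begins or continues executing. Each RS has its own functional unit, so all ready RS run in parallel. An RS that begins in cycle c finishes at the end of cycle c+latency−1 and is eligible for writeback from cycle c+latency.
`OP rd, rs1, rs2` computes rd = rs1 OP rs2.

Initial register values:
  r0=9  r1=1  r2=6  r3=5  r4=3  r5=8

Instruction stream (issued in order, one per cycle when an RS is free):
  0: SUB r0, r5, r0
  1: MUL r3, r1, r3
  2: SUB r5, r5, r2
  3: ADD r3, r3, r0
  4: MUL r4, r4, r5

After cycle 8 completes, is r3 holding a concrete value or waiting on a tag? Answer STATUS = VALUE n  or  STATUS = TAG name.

STATUS = VALUE 4

c1: issue SUB r0<-Add1 | r0:Add1,r1:1,r2:6,r3:5,r4:3,r5:8
c2: issue MUL r3<-Mul1 | r0:Add1,r1:1,r2:6,r3:Mul1,r4:3,r5:8
c3: CDB Add1=-1; issue SUB r5<-Add1 | r0:-1,r1:1,r2:6,r3:Mul1,r4:3,r5:Add1
c4: issue ADD r3<-Add2 | r0:-1,r1:1,r2:6,r3:Add2,r4:3,r5:Add1
c5: CDB Add1=2; issue MUL r4<-Mul2 | r0:-1,r1:1,r2:6,r3:Add2,r4:Mul2,r5:2
c6: CDB Mul1=5 | r0:-1,r1:1,r2:6,r3:Add2,r4:Mul2,r5:2
c7: - | r0:-1,r1:1,r2:6,r3:Add2,r4:Mul2,r5:2
c8: CDB Add2=4 | r0:-1,r1:1,r2:6,r3:4,r4:Mul2,r5:2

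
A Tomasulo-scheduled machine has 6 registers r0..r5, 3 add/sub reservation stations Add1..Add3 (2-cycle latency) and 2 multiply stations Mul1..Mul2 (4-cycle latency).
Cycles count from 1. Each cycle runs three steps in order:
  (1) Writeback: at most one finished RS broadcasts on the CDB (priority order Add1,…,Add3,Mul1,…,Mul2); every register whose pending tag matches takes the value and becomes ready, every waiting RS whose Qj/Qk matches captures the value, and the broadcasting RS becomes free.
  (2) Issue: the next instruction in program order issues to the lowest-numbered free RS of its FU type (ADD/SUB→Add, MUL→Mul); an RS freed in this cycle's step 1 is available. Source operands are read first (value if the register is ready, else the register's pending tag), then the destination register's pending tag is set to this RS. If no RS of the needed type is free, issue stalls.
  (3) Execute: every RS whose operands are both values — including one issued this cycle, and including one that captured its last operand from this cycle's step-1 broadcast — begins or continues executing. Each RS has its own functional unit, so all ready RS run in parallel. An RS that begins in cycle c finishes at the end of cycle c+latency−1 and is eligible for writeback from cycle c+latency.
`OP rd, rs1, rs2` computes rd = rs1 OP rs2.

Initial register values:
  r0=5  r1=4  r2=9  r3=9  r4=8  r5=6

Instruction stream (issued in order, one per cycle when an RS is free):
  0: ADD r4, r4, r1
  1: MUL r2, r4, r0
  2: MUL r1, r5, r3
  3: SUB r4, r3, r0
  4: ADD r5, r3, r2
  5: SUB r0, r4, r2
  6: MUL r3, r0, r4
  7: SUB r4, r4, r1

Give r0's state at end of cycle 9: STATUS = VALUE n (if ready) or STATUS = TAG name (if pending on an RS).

c1: issue ADD r4<-Add1 | r0:5,r1:4,r2:9,r3:9,r4:Add1,r5:6
c2: issue MUL r2<-Mul1 | r0:5,r1:4,r2:Mul1,r3:9,r4:Add1,r5:6
c3: CDB Add1=12; issue MUL r1<-Mul2 | r0:5,r1:Mul2,r2:Mul1,r3:9,r4:12,r5:6
c4: issue SUB r4<-Add1 | r0:5,r1:Mul2,r2:Mul1,r3:9,r4:Add1,r5:6
c5: issue ADD r5<-Add2 | r0:5,r1:Mul2,r2:Mul1,r3:9,r4:Add1,r5:Add2
c6: CDB Add1=4; issue SUB r0<-Add1 | r0:Add1,r1:Mul2,r2:Mul1,r3:9,r4:4,r5:Add2
c7: CDB Mul1=60; issue MUL r3<-Mul1 | r0:Add1,r1:Mul2,r2:60,r3:Mul1,r4:4,r5:Add2
c8: CDB Mul2=54; issue SUB r4<-Add3 | r0:Add1,r1:54,r2:60,r3:Mul1,r4:Add3,r5:Add2
c9: CDB Add1=-56 | r0:-56,r1:54,r2:60,r3:Mul1,r4:Add3,r5:Add2

STATUS = VALUE -56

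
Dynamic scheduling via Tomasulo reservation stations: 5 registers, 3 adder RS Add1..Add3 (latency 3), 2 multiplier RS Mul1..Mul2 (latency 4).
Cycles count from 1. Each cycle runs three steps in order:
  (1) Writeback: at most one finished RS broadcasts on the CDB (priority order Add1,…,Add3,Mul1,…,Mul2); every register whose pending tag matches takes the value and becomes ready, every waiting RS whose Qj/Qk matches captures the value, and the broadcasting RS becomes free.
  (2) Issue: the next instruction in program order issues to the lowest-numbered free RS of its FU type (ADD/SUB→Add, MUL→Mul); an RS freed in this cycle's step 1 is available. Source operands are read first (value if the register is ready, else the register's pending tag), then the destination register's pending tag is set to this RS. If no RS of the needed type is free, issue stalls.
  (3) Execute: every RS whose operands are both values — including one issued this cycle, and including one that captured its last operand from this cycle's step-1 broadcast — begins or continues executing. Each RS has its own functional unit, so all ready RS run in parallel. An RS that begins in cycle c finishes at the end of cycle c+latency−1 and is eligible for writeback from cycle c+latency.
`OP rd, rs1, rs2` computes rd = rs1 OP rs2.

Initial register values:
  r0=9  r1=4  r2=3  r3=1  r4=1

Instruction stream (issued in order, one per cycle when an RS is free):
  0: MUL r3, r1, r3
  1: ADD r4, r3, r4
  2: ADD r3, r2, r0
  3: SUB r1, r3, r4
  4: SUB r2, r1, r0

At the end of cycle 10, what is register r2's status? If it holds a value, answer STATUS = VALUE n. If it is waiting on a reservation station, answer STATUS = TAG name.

cycle 1: issue MUL r3<-Mul1 // r0:9,r1:4,r2:3,r3:Mul1,r4:1
cycle 2: issue ADD r4<-Add1 // r0:9,r1:4,r2:3,r3:Mul1,r4:Add1
cycle 3: issue ADD r3<-Add2 // r0:9,r1:4,r2:3,r3:Add2,r4:Add1
cycle 4: issue SUB r1<-Add3 // r0:9,r1:Add3,r2:3,r3:Add2,r4:Add1
cycle 5: CDB Mul1=4; stall // r0:9,r1:Add3,r2:3,r3:Add2,r4:Add1
cycle 6: CDB Add2=12; issue SUB r2<-Add2 // r0:9,r1:Add3,r2:Add2,r3:12,r4:Add1
cycle 7: - // r0:9,r1:Add3,r2:Add2,r3:12,r4:Add1
cycle 8: CDB Add1=5 // r0:9,r1:Add3,r2:Add2,r3:12,r4:5
cycle 9: - // r0:9,r1:Add3,r2:Add2,r3:12,r4:5
cycle 10: - // r0:9,r1:Add3,r2:Add2,r3:12,r4:5

STATUS = TAG Add2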